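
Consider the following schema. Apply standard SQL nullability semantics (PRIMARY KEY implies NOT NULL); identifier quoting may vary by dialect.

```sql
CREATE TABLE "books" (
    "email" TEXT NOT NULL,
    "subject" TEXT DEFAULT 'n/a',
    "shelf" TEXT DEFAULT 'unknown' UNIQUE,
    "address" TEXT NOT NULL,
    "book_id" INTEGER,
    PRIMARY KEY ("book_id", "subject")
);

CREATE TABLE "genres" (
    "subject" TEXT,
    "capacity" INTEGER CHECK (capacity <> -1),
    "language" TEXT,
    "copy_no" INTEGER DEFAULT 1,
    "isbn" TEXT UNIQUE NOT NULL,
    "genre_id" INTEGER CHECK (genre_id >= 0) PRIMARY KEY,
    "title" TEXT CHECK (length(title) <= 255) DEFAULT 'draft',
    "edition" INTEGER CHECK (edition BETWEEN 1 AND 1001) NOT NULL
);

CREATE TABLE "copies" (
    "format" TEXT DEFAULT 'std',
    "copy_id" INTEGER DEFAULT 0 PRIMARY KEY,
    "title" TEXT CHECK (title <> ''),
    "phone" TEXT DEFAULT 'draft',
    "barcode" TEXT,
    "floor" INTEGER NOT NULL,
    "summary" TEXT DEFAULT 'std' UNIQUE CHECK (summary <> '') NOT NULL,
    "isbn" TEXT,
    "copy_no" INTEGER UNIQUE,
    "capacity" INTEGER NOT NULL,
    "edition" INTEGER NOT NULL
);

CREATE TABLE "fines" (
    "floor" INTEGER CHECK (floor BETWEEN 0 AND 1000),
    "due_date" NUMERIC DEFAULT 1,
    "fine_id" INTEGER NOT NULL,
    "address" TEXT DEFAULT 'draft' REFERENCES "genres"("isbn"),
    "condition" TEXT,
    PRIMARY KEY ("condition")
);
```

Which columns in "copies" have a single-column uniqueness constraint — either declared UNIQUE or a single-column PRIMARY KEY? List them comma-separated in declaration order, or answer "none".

- format: no UNIQUE or single-column PK constraint.
- copy_id: single-column PRIMARY KEY → unique.
- title: no UNIQUE or single-column PK constraint.
- phone: no UNIQUE or single-column PK constraint.
- barcode: no UNIQUE or single-column PK constraint.
- floor: no UNIQUE or single-column PK constraint.
- summary: declared UNIQUE → unique.
- isbn: no UNIQUE or single-column PK constraint.
- copy_no: declared UNIQUE → unique.
- capacity: no UNIQUE or single-column PK constraint.
- edition: no UNIQUE or single-column PK constraint.

copy_id, summary, copy_no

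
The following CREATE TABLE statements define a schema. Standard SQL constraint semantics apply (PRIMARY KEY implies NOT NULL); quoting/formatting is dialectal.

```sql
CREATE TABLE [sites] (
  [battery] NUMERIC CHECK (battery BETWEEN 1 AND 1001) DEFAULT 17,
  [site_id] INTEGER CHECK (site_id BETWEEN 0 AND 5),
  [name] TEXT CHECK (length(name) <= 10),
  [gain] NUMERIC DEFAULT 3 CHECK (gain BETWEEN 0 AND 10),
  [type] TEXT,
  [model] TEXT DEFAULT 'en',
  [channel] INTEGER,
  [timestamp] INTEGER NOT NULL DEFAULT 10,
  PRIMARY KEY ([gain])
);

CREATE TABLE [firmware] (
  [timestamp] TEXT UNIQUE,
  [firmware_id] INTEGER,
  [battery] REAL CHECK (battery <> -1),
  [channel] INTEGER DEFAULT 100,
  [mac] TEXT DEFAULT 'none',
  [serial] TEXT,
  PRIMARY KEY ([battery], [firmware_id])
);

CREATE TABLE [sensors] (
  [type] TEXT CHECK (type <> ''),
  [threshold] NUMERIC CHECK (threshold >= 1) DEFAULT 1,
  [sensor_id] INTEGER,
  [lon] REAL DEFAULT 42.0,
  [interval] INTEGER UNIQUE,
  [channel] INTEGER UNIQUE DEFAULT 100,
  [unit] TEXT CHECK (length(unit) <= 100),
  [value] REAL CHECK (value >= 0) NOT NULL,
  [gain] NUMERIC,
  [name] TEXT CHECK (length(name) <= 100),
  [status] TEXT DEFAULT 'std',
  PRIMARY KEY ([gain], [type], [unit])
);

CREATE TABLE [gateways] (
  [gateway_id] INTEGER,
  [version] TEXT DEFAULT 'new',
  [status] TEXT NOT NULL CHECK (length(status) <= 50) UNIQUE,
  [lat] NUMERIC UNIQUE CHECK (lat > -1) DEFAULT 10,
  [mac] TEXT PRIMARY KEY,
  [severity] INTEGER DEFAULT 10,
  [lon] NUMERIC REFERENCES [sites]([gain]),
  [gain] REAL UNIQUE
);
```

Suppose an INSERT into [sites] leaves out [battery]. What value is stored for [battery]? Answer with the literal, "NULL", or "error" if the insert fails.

battery has an explicit DEFAULT 17.
When the column is omitted from an INSERT, that default is used.

17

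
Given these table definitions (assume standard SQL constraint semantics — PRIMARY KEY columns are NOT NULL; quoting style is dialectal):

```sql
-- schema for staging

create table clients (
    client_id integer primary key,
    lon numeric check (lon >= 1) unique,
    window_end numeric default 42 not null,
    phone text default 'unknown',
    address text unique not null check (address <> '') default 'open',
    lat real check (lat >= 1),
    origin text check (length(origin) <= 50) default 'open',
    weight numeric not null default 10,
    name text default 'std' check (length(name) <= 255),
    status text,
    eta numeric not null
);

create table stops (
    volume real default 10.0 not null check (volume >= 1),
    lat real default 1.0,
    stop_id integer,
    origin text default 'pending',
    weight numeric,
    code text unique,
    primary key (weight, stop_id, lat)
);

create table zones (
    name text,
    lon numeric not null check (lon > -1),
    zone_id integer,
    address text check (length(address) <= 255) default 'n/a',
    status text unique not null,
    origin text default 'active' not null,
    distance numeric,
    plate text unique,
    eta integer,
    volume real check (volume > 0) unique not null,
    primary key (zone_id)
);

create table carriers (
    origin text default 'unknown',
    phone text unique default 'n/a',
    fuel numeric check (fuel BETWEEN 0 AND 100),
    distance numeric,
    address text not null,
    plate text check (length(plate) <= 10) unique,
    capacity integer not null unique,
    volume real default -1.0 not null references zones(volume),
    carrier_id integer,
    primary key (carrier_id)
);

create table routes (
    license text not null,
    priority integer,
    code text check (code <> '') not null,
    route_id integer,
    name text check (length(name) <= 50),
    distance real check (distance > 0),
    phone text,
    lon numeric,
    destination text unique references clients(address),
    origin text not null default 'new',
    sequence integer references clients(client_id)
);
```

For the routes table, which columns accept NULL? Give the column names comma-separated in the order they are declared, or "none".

priority, route_id, name, distance, phone, lon, destination, sequence

- license: declared NOT NULL → not nullable.
- priority: no NOT NULL constraint applies → nullable.
- code: declared NOT NULL → not nullable.
- route_id: no NOT NULL constraint applies → nullable.
- name: CHECK does not forbid NULL (a CHECK constraint passes when its expression is NULL) → nullable.
- distance: CHECK does not forbid NULL (a CHECK constraint passes when its expression is NULL) → nullable.
- phone: no NOT NULL constraint applies → nullable.
- lon: no NOT NULL constraint applies → nullable.
- destination: a foreign key column may be NULL unless separately constrained → nullable.
- origin: declared NOT NULL → not nullable.
- sequence: a foreign key column may be NULL unless separately constrained → nullable.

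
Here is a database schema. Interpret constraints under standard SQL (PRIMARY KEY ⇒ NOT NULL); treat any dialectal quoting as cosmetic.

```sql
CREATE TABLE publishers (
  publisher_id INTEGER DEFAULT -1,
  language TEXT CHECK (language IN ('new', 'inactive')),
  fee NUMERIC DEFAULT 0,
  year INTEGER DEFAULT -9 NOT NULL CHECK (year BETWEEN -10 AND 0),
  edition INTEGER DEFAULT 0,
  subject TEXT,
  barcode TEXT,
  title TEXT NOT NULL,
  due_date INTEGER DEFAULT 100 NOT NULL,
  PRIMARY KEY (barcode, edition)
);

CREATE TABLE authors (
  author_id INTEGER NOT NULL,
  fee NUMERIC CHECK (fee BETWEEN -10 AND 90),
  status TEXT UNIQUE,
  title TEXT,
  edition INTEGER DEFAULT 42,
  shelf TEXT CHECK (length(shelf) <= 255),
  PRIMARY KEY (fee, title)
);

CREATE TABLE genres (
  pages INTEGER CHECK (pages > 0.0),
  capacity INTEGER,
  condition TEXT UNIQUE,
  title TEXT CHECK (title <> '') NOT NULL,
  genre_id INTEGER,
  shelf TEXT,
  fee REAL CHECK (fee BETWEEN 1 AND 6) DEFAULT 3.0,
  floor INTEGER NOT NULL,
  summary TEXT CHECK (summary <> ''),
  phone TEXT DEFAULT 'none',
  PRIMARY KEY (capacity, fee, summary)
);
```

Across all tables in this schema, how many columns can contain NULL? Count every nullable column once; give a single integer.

publishers: 4 nullable (publisher_id, language, fee, subject — PK (barcode, edition) and explicit NOT NULL columns excluded).
authors: 3 nullable (status, edition, shelf — PK (fee, title) and explicit NOT NULL columns excluded).
genres: 5 nullable (pages, condition, genre_id, shelf, phone — PK (capacity, fee, summary) and explicit NOT NULL columns excluded).
Total: 4 + 3 + 5 = 12.

12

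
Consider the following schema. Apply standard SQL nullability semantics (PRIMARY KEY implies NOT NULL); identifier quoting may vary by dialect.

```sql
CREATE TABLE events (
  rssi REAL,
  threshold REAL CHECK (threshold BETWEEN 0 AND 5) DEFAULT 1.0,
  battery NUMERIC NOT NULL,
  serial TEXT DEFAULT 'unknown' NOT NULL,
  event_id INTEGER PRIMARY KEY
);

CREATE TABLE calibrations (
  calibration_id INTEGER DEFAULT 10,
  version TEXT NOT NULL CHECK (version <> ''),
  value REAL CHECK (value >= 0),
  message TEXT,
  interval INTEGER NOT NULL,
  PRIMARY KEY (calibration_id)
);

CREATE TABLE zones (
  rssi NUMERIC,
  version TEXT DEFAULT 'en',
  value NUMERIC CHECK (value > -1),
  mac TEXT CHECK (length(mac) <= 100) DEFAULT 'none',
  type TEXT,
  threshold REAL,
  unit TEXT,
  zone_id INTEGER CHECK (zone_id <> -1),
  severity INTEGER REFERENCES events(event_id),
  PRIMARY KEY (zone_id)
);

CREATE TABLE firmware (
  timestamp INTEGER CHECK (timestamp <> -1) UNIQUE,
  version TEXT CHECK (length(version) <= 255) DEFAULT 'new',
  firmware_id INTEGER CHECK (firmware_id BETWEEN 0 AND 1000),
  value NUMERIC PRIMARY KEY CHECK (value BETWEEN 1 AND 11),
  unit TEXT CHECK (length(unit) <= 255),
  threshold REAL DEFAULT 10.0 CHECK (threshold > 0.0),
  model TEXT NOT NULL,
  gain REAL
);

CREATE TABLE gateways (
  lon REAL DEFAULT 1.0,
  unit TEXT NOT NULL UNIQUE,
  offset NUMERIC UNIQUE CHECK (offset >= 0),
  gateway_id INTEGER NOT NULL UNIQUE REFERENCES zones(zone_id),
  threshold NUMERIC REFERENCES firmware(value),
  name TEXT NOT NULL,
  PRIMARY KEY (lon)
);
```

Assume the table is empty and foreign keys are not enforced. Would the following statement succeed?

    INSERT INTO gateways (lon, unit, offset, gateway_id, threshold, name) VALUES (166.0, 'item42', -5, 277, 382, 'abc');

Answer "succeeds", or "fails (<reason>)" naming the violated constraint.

fails (CHECK on offset)

The value -5 for offset violates CHECK (offset >= 0).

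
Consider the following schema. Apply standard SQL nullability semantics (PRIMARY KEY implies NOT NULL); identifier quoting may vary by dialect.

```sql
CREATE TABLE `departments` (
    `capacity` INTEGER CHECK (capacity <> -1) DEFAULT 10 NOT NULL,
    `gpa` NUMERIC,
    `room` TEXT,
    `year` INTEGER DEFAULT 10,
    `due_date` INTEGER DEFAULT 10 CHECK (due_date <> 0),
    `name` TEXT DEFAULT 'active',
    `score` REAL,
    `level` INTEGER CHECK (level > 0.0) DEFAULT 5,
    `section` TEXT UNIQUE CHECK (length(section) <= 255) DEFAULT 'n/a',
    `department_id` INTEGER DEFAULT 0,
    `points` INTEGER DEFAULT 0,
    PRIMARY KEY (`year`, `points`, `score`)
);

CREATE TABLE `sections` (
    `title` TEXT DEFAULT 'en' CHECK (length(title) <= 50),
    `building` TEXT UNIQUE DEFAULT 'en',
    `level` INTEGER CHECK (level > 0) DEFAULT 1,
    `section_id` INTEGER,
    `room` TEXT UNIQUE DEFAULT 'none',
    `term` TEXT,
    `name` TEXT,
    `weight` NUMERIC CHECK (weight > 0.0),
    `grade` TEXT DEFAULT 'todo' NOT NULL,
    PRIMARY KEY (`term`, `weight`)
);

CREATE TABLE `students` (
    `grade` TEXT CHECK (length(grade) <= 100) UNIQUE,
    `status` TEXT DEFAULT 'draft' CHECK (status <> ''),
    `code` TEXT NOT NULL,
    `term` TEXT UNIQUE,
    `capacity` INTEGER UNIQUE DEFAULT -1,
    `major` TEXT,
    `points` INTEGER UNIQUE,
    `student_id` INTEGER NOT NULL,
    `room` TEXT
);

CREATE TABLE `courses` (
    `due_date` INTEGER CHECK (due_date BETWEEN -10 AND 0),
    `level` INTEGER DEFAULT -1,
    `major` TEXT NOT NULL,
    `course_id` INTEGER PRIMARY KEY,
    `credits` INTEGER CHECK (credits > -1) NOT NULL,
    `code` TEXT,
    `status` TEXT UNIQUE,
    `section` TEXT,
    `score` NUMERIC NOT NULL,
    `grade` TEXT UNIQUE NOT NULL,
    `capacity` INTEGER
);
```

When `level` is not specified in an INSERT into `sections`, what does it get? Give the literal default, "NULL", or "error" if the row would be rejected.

1

level has an explicit DEFAULT 1.
When the column is omitted from an INSERT, that default is used.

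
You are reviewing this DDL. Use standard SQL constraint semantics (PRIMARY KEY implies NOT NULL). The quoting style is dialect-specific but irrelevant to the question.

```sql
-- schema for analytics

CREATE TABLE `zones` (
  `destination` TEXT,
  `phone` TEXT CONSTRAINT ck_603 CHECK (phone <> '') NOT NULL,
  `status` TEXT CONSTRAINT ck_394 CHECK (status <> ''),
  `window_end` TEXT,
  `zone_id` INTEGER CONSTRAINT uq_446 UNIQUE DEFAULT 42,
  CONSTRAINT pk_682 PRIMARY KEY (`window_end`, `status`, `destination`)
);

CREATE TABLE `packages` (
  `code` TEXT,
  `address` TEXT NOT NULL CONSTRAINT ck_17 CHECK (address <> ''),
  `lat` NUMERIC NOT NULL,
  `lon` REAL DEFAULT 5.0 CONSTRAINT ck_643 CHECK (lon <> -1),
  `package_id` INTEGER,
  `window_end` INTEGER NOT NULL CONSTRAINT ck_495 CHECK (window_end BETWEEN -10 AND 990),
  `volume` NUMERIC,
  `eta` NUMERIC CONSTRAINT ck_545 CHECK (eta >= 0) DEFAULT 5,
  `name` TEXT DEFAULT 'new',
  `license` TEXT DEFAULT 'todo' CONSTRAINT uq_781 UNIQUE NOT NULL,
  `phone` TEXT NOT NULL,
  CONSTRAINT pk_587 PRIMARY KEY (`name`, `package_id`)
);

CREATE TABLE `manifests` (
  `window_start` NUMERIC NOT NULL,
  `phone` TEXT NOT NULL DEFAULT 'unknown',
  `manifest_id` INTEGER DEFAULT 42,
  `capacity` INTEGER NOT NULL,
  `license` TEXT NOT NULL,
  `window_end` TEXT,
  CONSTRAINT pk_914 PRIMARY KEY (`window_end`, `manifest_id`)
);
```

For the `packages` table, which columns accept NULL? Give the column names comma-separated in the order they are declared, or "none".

code, lon, volume, eta

- code: no NOT NULL constraint applies → nullable.
- address: declared NOT NULL → not nullable.
- lat: declared NOT NULL → not nullable.
- lon: CHECK does not forbid NULL (a CHECK constraint passes when its expression is NULL) → nullable.
- package_id: part of the PRIMARY KEY, which implies NOT NULL → not nullable.
- window_end: declared NOT NULL → not nullable.
- volume: no NOT NULL constraint applies → nullable.
- eta: CHECK does not forbid NULL (a CHECK constraint passes when its expression is NULL) → nullable.
- name: part of the PRIMARY KEY, which implies NOT NULL → not nullable.
- license: declared NOT NULL → not nullable.
- phone: declared NOT NULL → not nullable.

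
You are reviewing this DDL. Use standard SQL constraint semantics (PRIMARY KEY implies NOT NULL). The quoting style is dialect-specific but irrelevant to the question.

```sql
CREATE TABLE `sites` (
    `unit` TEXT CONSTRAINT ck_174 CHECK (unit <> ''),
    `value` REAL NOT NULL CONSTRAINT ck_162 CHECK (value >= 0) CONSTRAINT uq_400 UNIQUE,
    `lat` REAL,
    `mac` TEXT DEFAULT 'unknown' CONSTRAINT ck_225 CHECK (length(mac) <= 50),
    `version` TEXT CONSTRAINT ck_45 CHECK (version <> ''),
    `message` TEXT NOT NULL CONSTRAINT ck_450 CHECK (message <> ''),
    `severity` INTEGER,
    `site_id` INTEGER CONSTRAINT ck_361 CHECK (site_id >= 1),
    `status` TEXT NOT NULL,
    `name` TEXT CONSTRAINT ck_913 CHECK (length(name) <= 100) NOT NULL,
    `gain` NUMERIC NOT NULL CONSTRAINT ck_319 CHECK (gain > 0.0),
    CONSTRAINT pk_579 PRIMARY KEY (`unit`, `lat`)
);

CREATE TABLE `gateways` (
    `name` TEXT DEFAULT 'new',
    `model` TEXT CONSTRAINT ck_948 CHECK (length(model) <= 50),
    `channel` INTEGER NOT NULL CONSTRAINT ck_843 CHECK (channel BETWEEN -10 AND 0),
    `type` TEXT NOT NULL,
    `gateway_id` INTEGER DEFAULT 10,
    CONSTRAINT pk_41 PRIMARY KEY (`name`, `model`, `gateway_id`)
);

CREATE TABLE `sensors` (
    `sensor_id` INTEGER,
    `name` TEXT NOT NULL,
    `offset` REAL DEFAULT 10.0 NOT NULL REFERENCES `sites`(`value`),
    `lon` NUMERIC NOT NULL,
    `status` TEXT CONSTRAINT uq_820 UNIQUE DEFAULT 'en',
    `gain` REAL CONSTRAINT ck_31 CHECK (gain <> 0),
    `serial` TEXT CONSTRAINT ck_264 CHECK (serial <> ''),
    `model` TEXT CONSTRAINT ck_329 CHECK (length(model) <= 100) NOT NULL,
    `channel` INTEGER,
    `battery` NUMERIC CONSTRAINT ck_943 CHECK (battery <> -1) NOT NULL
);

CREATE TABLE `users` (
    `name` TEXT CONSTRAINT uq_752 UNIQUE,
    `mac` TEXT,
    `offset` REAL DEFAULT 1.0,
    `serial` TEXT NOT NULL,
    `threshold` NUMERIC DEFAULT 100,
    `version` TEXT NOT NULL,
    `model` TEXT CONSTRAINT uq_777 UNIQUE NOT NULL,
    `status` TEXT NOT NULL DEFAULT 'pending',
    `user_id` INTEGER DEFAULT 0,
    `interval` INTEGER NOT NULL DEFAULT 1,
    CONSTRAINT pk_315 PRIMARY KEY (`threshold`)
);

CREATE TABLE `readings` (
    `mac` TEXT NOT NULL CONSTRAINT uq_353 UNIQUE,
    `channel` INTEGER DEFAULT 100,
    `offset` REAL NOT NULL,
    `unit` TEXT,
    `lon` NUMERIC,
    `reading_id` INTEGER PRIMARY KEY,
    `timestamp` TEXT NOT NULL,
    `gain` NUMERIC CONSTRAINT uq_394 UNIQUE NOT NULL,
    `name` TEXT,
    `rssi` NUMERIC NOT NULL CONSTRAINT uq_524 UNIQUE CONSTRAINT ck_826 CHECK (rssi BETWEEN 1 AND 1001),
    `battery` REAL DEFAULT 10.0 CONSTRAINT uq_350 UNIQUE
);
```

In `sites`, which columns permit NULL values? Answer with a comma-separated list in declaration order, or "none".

- unit: part of the PRIMARY KEY, which implies NOT NULL → not nullable.
- value: declared NOT NULL → not nullable.
- lat: part of the PRIMARY KEY, which implies NOT NULL → not nullable.
- mac: CHECK does not forbid NULL (a CHECK constraint passes when its expression is NULL) → nullable.
- version: CHECK does not forbid NULL (a CHECK constraint passes when its expression is NULL) → nullable.
- message: declared NOT NULL → not nullable.
- severity: no NOT NULL constraint applies → nullable.
- site_id: CHECK does not forbid NULL (a CHECK constraint passes when its expression is NULL) → nullable.
- status: declared NOT NULL → not nullable.
- name: declared NOT NULL → not nullable.
- gain: declared NOT NULL → not nullable.

mac, version, severity, site_id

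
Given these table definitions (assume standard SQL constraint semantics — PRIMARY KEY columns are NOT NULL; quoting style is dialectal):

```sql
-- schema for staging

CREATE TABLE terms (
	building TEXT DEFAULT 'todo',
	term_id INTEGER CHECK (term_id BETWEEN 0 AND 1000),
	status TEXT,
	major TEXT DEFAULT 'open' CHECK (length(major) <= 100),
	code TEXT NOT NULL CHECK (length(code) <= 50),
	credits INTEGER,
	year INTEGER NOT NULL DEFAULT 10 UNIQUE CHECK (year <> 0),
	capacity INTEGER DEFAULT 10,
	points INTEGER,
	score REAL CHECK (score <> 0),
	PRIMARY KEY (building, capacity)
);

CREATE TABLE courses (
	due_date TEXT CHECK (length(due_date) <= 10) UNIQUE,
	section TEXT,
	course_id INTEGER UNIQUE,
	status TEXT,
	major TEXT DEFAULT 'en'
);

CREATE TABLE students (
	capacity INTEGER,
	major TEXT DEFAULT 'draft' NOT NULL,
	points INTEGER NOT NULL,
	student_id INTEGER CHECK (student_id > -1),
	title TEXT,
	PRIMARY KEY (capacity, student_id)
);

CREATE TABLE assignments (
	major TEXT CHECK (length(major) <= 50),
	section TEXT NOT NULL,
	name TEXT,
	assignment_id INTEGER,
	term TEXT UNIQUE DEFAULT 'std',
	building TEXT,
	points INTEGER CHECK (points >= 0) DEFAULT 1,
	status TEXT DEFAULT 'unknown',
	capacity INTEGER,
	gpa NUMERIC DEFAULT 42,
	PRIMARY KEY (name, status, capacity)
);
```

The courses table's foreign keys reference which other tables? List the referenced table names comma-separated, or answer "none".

No column in courses has a REFERENCES clause.

none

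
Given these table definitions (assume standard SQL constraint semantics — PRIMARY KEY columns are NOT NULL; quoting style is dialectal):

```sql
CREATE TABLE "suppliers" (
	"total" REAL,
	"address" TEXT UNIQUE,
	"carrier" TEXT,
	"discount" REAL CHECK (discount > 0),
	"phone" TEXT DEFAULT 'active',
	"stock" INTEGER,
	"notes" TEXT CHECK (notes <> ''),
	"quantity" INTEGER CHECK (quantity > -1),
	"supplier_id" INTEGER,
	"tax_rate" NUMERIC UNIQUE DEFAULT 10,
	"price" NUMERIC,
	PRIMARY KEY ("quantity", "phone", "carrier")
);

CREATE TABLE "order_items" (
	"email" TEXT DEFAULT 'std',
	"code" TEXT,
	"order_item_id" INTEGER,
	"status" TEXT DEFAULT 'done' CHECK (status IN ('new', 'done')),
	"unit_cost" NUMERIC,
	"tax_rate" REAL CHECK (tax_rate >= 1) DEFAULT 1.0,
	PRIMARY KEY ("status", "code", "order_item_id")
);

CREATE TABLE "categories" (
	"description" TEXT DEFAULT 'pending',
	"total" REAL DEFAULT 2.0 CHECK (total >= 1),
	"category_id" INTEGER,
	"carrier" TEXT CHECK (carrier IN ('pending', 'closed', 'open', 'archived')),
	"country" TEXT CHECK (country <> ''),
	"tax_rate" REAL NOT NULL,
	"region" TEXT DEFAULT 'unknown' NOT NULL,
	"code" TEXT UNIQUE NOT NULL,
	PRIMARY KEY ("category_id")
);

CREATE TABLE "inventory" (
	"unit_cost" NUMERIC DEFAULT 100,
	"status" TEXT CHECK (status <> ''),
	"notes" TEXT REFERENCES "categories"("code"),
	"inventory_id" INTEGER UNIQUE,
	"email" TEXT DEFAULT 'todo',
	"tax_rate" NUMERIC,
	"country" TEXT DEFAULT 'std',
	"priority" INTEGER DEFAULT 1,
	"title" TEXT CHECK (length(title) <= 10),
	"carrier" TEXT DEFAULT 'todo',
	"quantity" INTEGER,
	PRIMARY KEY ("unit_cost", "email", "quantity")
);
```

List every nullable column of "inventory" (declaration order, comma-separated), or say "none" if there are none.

- unit_cost: part of the PRIMARY KEY, which implies NOT NULL → not nullable.
- status: CHECK does not forbid NULL (a CHECK constraint passes when its expression is NULL) → nullable.
- notes: a foreign key column may be NULL unless separately constrained → nullable.
- inventory_id: UNIQUE does not imply NOT NULL → nullable.
- email: part of the PRIMARY KEY, which implies NOT NULL → not nullable.
- tax_rate: no NOT NULL constraint applies → nullable.
- country: DEFAULT only fills an omitted column; an explicit NULL is still allowed → nullable.
- priority: DEFAULT only fills an omitted column; an explicit NULL is still allowed → nullable.
- title: CHECK does not forbid NULL (a CHECK constraint passes when its expression is NULL) → nullable.
- carrier: DEFAULT only fills an omitted column; an explicit NULL is still allowed → nullable.
- quantity: part of the PRIMARY KEY, which implies NOT NULL → not nullable.

status, notes, inventory_id, tax_rate, country, priority, title, carrier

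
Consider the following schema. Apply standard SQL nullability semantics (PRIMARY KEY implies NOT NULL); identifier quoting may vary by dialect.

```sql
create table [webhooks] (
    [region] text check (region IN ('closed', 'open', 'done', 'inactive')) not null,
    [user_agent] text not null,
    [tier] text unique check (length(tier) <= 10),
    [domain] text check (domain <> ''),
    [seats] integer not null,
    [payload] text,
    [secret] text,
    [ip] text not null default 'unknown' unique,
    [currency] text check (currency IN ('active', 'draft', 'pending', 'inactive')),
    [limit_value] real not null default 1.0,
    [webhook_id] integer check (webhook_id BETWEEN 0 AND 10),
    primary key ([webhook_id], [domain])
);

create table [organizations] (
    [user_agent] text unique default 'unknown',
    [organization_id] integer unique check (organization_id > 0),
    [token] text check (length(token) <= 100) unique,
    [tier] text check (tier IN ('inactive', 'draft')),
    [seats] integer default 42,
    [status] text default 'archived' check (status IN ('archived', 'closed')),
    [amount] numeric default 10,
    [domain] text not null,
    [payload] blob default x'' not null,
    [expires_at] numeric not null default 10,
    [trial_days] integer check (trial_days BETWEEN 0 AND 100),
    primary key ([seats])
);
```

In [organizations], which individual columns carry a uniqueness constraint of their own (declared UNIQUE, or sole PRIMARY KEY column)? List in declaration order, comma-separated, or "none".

- user_agent: declared UNIQUE → unique.
- organization_id: declared UNIQUE → unique.
- token: declared UNIQUE → unique.
- tier: no UNIQUE or single-column PK constraint.
- seats: single-column PRIMARY KEY → unique.
- status: no UNIQUE or single-column PK constraint.
- amount: no UNIQUE or single-column PK constraint.
- domain: no UNIQUE or single-column PK constraint.
- payload: no UNIQUE or single-column PK constraint.
- expires_at: no UNIQUE or single-column PK constraint.
- trial_days: no UNIQUE or single-column PK constraint.

user_agent, organization_id, token, seats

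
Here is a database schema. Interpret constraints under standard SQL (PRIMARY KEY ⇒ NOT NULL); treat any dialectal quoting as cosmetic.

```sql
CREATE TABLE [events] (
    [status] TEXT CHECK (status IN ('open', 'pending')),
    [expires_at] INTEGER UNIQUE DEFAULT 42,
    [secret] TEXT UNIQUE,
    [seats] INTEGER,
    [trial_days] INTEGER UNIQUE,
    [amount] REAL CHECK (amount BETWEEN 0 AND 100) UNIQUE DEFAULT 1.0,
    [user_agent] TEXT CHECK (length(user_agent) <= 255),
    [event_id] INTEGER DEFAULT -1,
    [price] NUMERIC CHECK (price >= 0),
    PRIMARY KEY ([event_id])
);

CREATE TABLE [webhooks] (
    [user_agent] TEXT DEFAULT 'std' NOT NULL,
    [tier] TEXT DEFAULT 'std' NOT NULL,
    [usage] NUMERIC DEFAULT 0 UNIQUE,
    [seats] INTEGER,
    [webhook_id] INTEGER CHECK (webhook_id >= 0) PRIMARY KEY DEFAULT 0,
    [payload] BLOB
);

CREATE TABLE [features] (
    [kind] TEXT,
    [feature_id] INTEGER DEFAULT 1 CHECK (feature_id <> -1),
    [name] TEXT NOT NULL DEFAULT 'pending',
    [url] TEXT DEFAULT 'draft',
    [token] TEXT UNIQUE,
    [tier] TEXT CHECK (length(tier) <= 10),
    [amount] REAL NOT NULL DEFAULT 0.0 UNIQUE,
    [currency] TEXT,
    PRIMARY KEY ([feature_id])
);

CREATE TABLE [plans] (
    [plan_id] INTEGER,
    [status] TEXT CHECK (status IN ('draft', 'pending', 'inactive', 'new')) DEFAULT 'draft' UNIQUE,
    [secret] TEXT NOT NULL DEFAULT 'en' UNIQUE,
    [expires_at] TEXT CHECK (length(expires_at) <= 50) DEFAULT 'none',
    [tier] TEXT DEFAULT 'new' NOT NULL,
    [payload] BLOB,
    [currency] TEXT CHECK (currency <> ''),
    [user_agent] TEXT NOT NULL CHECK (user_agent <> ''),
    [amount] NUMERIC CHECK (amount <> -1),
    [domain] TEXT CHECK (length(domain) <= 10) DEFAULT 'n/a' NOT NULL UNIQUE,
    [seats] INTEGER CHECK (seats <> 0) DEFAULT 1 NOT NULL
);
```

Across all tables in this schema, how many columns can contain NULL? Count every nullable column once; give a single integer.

events: 8 nullable (status, expires_at, secret, seats, trial_days, amount, user_agent, price — PK (event_id) and explicit NOT NULL columns excluded).
webhooks: 3 nullable (usage, seats, payload — PK (webhook_id) and explicit NOT NULL columns excluded).
features: 5 nullable (kind, url, token, tier, currency — PK (feature_id) and explicit NOT NULL columns excluded).
plans: 6 nullable (plan_id, status, expires_at, payload, currency, amount — PK none and explicit NOT NULL columns excluded).
Total: 8 + 3 + 5 + 6 = 22.

22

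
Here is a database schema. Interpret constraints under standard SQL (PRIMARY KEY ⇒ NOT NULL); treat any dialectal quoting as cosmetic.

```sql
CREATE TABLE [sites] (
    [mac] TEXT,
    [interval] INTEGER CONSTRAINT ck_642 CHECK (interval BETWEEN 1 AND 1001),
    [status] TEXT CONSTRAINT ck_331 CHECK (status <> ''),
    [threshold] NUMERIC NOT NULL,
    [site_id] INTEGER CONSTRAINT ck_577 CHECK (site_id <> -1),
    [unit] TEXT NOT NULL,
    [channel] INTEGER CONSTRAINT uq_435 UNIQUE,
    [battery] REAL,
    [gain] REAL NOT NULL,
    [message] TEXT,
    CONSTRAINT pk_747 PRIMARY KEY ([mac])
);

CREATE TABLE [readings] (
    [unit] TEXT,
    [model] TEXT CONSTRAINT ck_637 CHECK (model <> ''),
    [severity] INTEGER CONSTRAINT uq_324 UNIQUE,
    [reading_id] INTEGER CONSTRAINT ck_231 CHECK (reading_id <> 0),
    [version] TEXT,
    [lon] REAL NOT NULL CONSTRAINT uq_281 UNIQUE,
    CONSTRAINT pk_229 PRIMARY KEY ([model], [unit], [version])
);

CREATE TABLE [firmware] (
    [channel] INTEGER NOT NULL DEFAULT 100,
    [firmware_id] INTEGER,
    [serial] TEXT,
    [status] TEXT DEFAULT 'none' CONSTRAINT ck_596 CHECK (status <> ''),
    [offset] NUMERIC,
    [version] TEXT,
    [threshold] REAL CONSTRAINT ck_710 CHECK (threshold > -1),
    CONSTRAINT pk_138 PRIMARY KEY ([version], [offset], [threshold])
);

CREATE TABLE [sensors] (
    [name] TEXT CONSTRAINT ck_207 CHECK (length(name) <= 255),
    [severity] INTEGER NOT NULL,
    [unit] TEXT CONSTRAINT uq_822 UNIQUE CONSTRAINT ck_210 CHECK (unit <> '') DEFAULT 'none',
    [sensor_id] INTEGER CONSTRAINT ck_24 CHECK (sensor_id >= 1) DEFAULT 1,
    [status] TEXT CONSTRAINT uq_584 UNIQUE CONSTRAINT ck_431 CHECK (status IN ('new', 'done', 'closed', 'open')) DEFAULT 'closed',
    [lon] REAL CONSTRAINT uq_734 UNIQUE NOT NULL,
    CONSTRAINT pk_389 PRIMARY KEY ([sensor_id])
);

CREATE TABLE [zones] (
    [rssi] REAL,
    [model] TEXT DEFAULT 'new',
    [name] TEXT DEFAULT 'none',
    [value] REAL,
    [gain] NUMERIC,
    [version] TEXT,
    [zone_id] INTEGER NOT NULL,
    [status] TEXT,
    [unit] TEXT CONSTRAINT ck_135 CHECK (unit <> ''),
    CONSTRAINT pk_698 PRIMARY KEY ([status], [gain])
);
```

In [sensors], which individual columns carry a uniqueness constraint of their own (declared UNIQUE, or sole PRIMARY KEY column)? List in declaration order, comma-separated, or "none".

- name: no UNIQUE or single-column PK constraint.
- severity: no UNIQUE or single-column PK constraint.
- unit: declared UNIQUE → unique.
- sensor_id: single-column PRIMARY KEY → unique.
- status: declared UNIQUE → unique.
- lon: declared UNIQUE → unique.

unit, sensor_id, status, lon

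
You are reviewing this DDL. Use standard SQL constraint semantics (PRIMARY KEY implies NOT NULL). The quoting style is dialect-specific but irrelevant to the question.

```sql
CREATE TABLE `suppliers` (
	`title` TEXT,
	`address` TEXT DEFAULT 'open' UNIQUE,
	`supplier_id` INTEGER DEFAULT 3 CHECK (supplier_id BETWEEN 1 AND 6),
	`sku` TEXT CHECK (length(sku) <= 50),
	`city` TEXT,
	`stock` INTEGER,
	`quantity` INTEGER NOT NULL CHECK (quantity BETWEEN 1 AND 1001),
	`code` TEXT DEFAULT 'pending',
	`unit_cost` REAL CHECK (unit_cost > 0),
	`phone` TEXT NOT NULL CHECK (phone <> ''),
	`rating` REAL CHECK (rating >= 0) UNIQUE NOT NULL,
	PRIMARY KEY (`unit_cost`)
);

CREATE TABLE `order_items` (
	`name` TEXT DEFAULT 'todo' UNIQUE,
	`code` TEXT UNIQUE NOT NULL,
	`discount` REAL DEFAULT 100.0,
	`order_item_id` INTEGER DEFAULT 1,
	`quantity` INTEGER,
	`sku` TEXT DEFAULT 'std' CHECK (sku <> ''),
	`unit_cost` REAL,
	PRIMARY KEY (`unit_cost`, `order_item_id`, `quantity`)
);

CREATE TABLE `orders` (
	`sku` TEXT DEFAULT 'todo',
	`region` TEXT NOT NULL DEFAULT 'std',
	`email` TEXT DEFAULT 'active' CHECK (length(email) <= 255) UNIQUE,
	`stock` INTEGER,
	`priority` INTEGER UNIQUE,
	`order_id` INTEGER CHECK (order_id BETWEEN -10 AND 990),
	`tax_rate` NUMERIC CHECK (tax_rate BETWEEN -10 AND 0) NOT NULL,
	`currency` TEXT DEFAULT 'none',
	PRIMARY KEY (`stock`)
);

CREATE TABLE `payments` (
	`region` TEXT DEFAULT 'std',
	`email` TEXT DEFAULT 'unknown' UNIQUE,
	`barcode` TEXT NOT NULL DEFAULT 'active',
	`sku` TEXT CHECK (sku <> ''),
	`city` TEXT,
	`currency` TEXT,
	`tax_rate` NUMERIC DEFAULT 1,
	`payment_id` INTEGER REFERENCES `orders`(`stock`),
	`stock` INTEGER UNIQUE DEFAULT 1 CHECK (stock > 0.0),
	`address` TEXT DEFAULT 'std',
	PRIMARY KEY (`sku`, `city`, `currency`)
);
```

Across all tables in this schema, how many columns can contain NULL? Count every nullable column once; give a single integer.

suppliers: 7 nullable (title, address, supplier_id, sku, city, stock, code — PK (unit_cost) and explicit NOT NULL columns excluded).
order_items: 3 nullable (name, discount, sku — PK (unit_cost, order_item_id, quantity) and explicit NOT NULL columns excluded).
orders: 5 nullable (sku, email, priority, order_id, currency — PK (stock) and explicit NOT NULL columns excluded).
payments: 6 nullable (region, email, tax_rate, payment_id, stock, address — PK (sku, city, currency) and explicit NOT NULL columns excluded).
Total: 7 + 3 + 5 + 6 = 21.

21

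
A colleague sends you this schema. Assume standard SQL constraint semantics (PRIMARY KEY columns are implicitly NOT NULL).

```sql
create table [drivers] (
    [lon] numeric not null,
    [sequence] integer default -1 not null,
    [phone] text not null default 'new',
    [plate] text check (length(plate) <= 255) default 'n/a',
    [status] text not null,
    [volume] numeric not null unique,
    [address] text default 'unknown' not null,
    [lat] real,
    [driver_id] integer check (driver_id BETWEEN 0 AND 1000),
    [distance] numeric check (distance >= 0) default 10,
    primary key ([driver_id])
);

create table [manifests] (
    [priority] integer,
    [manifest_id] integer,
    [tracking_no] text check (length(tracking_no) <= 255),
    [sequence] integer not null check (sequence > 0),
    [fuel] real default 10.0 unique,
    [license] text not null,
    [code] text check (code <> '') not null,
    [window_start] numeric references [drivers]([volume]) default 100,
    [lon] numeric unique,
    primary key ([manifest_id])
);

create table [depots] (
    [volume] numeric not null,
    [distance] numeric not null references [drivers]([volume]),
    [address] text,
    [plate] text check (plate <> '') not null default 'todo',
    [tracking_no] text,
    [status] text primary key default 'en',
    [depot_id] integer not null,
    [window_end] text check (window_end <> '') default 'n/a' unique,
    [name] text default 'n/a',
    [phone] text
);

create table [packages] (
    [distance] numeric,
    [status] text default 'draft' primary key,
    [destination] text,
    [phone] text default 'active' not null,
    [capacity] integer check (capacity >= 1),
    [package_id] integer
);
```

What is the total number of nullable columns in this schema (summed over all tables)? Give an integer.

17

drivers: 3 nullable (plate, lat, distance — PK (driver_id) and explicit NOT NULL columns excluded).
manifests: 5 nullable (priority, tracking_no, fuel, window_start, lon — PK (manifest_id) and explicit NOT NULL columns excluded).
depots: 5 nullable (address, tracking_no, window_end, name, phone — PK (status) and explicit NOT NULL columns excluded).
packages: 4 nullable (distance, destination, capacity, package_id — PK (status) and explicit NOT NULL columns excluded).
Total: 3 + 5 + 5 + 4 = 17.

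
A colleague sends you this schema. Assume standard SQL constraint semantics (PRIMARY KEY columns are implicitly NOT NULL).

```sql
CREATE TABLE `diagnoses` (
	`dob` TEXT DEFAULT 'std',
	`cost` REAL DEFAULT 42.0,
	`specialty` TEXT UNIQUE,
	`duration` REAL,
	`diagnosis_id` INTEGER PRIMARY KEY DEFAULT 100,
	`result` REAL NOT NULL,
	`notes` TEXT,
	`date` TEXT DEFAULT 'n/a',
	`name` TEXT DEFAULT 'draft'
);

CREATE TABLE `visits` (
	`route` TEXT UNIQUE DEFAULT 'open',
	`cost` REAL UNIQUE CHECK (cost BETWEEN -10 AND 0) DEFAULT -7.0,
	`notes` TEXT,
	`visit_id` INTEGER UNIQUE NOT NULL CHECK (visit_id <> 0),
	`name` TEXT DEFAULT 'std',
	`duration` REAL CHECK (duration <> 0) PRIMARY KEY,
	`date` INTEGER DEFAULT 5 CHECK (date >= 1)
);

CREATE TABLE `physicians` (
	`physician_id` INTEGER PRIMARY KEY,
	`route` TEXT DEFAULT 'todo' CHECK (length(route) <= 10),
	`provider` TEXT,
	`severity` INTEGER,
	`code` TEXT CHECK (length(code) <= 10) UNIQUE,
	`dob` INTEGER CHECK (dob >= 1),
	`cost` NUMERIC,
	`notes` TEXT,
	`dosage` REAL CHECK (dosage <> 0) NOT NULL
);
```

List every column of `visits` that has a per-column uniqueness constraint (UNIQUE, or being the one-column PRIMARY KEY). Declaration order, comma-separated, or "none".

route, cost, visit_id, duration

- route: declared UNIQUE → unique.
- cost: declared UNIQUE → unique.
- notes: no UNIQUE or single-column PK constraint.
- visit_id: declared UNIQUE → unique.
- name: no UNIQUE or single-column PK constraint.
- duration: single-column PRIMARY KEY → unique.
- date: no UNIQUE or single-column PK constraint.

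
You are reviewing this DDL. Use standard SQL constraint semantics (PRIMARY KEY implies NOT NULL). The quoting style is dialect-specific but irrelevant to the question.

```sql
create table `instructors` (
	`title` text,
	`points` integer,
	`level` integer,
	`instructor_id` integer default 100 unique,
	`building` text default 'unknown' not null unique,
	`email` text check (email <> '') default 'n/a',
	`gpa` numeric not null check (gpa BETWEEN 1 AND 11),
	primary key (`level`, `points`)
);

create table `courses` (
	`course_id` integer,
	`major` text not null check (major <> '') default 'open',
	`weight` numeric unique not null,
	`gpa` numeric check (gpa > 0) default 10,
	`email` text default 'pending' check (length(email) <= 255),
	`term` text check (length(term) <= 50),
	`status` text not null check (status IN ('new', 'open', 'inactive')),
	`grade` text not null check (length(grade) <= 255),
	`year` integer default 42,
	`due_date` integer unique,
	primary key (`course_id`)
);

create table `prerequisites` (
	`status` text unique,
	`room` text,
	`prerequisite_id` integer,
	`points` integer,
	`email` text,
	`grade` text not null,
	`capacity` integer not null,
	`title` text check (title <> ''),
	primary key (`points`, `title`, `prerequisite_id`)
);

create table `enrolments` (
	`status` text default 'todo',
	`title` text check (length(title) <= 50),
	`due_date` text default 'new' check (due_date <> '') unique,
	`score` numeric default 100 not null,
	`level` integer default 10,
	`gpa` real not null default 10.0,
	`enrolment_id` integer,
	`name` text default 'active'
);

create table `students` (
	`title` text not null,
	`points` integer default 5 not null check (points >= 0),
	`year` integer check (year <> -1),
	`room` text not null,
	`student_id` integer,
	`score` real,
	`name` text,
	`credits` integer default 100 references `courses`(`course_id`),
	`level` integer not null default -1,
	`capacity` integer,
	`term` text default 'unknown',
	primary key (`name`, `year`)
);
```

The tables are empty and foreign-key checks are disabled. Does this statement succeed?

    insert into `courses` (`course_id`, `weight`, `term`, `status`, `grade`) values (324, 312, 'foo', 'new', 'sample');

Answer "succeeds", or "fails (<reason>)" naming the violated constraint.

succeeds

NOT NULL columns: course_id is supplied; grade is supplied; major defaults to 'open'; status is supplied; weight is supplied.
CHECK constraints: 'foo' satisfies (length(term) <= 50); 'new' satisfies (status IN ('new', 'open', 'inactive')); 'sample' satisfies (length(grade) <= 255).
No constraint is violated.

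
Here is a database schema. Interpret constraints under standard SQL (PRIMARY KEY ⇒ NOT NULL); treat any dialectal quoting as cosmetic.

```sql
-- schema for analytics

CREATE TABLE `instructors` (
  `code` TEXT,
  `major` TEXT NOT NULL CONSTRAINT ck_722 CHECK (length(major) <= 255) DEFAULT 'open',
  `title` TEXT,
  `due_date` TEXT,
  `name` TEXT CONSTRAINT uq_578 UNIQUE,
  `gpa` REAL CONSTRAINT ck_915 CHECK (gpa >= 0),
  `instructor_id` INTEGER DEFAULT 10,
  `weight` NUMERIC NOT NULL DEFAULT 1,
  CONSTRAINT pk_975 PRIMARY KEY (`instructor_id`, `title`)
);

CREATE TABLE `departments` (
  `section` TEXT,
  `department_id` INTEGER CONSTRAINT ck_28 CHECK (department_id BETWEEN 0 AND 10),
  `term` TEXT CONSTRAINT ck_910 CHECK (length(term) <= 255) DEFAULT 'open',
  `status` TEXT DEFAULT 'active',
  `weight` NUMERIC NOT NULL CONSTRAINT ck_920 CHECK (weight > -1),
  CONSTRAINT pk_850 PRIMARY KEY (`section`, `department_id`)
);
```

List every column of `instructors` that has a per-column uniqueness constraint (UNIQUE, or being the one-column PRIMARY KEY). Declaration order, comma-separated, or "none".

- code: no UNIQUE or single-column PK constraint.
- major: no UNIQUE or single-column PK constraint.
- title: part of a composite PRIMARY KEY — only the tuple is unique, not this column on its own.
- due_date: no UNIQUE or single-column PK constraint.
- name: declared UNIQUE → unique.
- gpa: no UNIQUE or single-column PK constraint.
- instructor_id: part of a composite PRIMARY KEY — only the tuple is unique, not this column on its own.
- weight: no UNIQUE or single-column PK constraint.

name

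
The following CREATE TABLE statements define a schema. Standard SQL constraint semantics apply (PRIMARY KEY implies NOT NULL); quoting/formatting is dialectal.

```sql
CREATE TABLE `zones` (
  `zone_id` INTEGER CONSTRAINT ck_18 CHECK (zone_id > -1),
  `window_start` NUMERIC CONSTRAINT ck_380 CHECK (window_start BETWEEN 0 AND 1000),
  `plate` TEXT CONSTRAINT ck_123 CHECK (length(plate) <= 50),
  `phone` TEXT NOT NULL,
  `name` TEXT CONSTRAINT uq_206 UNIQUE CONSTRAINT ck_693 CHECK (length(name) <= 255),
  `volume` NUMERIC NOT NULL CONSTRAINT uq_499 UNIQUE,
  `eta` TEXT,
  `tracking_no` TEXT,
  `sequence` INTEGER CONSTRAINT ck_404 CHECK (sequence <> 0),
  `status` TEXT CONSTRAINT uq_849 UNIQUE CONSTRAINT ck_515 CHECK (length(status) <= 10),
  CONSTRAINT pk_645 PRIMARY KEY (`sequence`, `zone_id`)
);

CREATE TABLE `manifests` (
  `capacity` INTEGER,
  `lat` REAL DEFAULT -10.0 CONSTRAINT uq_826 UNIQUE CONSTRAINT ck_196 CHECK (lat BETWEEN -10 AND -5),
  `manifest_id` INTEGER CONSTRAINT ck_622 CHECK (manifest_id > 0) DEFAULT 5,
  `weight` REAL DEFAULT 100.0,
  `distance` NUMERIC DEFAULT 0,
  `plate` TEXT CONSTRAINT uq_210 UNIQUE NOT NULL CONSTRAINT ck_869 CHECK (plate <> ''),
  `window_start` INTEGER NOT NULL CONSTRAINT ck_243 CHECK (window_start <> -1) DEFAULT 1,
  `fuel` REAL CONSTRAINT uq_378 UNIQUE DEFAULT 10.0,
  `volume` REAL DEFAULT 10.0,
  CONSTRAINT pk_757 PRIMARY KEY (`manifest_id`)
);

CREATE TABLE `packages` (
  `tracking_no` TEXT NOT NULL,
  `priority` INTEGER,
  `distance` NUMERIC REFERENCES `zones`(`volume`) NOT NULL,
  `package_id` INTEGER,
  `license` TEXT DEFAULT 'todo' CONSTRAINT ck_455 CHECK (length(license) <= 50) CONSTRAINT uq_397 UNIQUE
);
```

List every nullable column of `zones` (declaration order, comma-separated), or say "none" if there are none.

- zone_id: part of the PRIMARY KEY, which implies NOT NULL → not nullable.
- window_start: CHECK does not forbid NULL (a CHECK constraint passes when its expression is NULL) → nullable.
- plate: CHECK does not forbid NULL (a CHECK constraint passes when its expression is NULL) → nullable.
- phone: declared NOT NULL → not nullable.
- name: CHECK does not forbid NULL (a CHECK constraint passes when its expression is NULL) → nullable.
- volume: declared NOT NULL → not nullable.
- eta: no NOT NULL constraint applies → nullable.
- tracking_no: no NOT NULL constraint applies → nullable.
- sequence: part of the PRIMARY KEY, which implies NOT NULL → not nullable.
- status: CHECK does not forbid NULL (a CHECK constraint passes when its expression is NULL) → nullable.

window_start, plate, name, eta, tracking_no, status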